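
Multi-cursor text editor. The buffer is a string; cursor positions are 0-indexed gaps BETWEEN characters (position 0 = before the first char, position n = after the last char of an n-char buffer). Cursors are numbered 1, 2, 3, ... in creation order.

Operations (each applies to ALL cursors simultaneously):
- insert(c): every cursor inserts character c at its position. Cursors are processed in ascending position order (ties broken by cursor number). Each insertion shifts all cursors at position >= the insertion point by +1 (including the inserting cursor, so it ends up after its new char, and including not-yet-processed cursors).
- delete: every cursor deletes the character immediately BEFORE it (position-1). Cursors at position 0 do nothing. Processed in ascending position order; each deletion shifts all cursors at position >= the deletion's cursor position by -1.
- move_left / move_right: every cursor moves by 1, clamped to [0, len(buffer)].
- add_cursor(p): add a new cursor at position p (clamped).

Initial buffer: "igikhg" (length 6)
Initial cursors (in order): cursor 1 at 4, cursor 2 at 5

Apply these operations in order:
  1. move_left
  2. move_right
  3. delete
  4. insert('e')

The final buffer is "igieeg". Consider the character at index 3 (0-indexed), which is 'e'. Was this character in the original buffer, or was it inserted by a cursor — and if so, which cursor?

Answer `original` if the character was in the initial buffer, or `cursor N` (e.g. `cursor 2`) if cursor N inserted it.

Answer: cursor 1

Derivation:
After op 1 (move_left): buffer="igikhg" (len 6), cursors c1@3 c2@4, authorship ......
After op 2 (move_right): buffer="igikhg" (len 6), cursors c1@4 c2@5, authorship ......
After op 3 (delete): buffer="igig" (len 4), cursors c1@3 c2@3, authorship ....
After op 4 (insert('e')): buffer="igieeg" (len 6), cursors c1@5 c2@5, authorship ...12.
Authorship (.=original, N=cursor N): . . . 1 2 .
Index 3: author = 1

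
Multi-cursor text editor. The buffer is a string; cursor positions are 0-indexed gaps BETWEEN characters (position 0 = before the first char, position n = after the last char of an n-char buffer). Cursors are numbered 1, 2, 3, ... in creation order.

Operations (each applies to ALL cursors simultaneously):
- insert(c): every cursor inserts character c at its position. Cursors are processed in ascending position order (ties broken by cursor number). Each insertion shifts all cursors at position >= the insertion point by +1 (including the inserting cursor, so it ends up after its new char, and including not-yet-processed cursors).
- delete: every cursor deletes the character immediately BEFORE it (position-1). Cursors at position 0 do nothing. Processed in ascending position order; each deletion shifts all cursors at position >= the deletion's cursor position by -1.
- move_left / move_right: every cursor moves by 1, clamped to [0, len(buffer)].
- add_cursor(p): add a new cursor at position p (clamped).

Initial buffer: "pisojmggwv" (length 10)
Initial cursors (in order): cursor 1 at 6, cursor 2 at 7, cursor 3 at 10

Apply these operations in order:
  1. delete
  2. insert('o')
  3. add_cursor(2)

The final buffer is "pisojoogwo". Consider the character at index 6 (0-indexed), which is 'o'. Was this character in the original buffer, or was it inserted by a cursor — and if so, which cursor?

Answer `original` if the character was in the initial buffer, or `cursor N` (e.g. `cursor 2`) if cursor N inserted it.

Answer: cursor 2

Derivation:
After op 1 (delete): buffer="pisojgw" (len 7), cursors c1@5 c2@5 c3@7, authorship .......
After op 2 (insert('o')): buffer="pisojoogwo" (len 10), cursors c1@7 c2@7 c3@10, authorship .....12..3
After op 3 (add_cursor(2)): buffer="pisojoogwo" (len 10), cursors c4@2 c1@7 c2@7 c3@10, authorship .....12..3
Authorship (.=original, N=cursor N): . . . . . 1 2 . . 3
Index 6: author = 2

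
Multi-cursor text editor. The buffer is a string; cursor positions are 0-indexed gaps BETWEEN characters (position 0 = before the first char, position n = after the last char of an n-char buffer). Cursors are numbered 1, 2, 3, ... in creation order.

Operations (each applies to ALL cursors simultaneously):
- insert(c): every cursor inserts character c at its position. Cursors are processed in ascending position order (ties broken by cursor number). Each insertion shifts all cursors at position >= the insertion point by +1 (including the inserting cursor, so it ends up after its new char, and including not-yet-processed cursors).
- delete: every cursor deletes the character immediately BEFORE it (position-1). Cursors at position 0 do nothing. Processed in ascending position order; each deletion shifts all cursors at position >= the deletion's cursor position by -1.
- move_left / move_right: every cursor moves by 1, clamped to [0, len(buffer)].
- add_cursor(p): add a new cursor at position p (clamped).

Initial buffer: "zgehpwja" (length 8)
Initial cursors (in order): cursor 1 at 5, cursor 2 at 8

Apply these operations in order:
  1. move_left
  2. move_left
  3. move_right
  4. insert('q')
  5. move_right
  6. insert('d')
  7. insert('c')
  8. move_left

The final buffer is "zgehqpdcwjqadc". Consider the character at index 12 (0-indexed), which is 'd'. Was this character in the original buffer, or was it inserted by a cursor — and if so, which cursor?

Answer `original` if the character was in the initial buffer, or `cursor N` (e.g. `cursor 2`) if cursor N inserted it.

Answer: cursor 2

Derivation:
After op 1 (move_left): buffer="zgehpwja" (len 8), cursors c1@4 c2@7, authorship ........
After op 2 (move_left): buffer="zgehpwja" (len 8), cursors c1@3 c2@6, authorship ........
After op 3 (move_right): buffer="zgehpwja" (len 8), cursors c1@4 c2@7, authorship ........
After op 4 (insert('q')): buffer="zgehqpwjqa" (len 10), cursors c1@5 c2@9, authorship ....1...2.
After op 5 (move_right): buffer="zgehqpwjqa" (len 10), cursors c1@6 c2@10, authorship ....1...2.
After op 6 (insert('d')): buffer="zgehqpdwjqad" (len 12), cursors c1@7 c2@12, authorship ....1.1..2.2
After op 7 (insert('c')): buffer="zgehqpdcwjqadc" (len 14), cursors c1@8 c2@14, authorship ....1.11..2.22
After op 8 (move_left): buffer="zgehqpdcwjqadc" (len 14), cursors c1@7 c2@13, authorship ....1.11..2.22
Authorship (.=original, N=cursor N): . . . . 1 . 1 1 . . 2 . 2 2
Index 12: author = 2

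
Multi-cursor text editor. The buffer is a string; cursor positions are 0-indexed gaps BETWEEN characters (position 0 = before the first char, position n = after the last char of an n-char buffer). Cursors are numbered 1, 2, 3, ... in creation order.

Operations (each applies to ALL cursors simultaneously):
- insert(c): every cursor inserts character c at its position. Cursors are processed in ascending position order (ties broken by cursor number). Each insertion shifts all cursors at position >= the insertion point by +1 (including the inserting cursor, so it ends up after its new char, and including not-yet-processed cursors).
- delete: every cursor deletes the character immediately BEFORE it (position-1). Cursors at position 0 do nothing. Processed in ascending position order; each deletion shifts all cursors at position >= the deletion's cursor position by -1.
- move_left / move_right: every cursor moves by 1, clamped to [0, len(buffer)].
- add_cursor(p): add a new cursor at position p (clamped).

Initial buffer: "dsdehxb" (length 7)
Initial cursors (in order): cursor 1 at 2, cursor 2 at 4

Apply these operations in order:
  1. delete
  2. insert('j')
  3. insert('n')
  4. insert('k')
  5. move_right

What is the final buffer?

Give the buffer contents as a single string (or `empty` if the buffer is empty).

Answer: djnkdjnkhxb

Derivation:
After op 1 (delete): buffer="ddhxb" (len 5), cursors c1@1 c2@2, authorship .....
After op 2 (insert('j')): buffer="djdjhxb" (len 7), cursors c1@2 c2@4, authorship .1.2...
After op 3 (insert('n')): buffer="djndjnhxb" (len 9), cursors c1@3 c2@6, authorship .11.22...
After op 4 (insert('k')): buffer="djnkdjnkhxb" (len 11), cursors c1@4 c2@8, authorship .111.222...
After op 5 (move_right): buffer="djnkdjnkhxb" (len 11), cursors c1@5 c2@9, authorship .111.222...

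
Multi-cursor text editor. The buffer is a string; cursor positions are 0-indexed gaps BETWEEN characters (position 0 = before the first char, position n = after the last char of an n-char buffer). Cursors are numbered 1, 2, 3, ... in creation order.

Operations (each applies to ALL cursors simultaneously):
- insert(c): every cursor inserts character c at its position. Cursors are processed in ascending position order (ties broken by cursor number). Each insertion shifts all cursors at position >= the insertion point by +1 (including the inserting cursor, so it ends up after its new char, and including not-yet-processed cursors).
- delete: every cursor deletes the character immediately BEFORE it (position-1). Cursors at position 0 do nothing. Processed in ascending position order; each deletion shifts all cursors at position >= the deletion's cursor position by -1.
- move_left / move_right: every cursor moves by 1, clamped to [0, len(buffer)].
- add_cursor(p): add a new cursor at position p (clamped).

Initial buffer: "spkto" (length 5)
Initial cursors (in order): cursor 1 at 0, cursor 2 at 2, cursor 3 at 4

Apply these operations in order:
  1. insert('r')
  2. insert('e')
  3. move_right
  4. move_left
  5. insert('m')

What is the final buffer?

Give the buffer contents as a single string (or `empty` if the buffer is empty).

Answer: remspremktremo

Derivation:
After op 1 (insert('r')): buffer="rsprktro" (len 8), cursors c1@1 c2@4 c3@7, authorship 1..2..3.
After op 2 (insert('e')): buffer="resprektreo" (len 11), cursors c1@2 c2@6 c3@10, authorship 11..22..33.
After op 3 (move_right): buffer="resprektreo" (len 11), cursors c1@3 c2@7 c3@11, authorship 11..22..33.
After op 4 (move_left): buffer="resprektreo" (len 11), cursors c1@2 c2@6 c3@10, authorship 11..22..33.
After op 5 (insert('m')): buffer="remspremktremo" (len 14), cursors c1@3 c2@8 c3@13, authorship 111..222..333.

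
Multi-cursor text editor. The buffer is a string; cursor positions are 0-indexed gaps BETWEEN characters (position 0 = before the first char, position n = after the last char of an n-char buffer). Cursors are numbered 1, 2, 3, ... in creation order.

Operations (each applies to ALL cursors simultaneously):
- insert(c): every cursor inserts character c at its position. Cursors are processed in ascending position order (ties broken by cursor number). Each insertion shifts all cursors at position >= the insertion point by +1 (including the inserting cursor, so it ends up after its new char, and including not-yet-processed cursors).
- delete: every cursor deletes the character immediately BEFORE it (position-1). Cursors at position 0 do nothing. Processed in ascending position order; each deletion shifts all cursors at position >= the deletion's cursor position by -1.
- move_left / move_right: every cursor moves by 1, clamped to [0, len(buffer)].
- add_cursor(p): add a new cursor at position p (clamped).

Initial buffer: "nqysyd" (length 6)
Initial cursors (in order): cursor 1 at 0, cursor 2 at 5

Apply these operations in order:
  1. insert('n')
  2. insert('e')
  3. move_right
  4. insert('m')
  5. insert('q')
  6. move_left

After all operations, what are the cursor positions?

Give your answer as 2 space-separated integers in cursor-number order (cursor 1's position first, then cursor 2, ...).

After op 1 (insert('n')): buffer="nnqysynd" (len 8), cursors c1@1 c2@7, authorship 1.....2.
After op 2 (insert('e')): buffer="nenqysyned" (len 10), cursors c1@2 c2@9, authorship 11.....22.
After op 3 (move_right): buffer="nenqysyned" (len 10), cursors c1@3 c2@10, authorship 11.....22.
After op 4 (insert('m')): buffer="nenmqysynedm" (len 12), cursors c1@4 c2@12, authorship 11.1....22.2
After op 5 (insert('q')): buffer="nenmqqysynedmq" (len 14), cursors c1@5 c2@14, authorship 11.11....22.22
After op 6 (move_left): buffer="nenmqqysynedmq" (len 14), cursors c1@4 c2@13, authorship 11.11....22.22

Answer: 4 13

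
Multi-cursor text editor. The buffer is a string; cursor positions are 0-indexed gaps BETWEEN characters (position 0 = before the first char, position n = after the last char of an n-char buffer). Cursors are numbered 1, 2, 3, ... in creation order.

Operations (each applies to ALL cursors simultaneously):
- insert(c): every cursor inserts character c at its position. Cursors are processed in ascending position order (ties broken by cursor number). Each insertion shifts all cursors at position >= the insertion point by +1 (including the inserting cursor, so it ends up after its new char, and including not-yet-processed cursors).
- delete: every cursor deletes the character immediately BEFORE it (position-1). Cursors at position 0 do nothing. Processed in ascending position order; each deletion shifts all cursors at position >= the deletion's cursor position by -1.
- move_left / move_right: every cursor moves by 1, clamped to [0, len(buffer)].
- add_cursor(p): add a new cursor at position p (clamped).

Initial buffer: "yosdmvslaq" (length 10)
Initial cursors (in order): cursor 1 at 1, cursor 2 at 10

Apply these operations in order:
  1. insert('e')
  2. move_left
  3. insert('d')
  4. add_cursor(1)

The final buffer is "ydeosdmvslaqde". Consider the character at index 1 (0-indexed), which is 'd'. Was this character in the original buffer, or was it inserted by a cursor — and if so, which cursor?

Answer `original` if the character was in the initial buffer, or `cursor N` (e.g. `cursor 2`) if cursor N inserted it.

After op 1 (insert('e')): buffer="yeosdmvslaqe" (len 12), cursors c1@2 c2@12, authorship .1.........2
After op 2 (move_left): buffer="yeosdmvslaqe" (len 12), cursors c1@1 c2@11, authorship .1.........2
After op 3 (insert('d')): buffer="ydeosdmvslaqde" (len 14), cursors c1@2 c2@13, authorship .11.........22
After op 4 (add_cursor(1)): buffer="ydeosdmvslaqde" (len 14), cursors c3@1 c1@2 c2@13, authorship .11.........22
Authorship (.=original, N=cursor N): . 1 1 . . . . . . . . . 2 2
Index 1: author = 1

Answer: cursor 1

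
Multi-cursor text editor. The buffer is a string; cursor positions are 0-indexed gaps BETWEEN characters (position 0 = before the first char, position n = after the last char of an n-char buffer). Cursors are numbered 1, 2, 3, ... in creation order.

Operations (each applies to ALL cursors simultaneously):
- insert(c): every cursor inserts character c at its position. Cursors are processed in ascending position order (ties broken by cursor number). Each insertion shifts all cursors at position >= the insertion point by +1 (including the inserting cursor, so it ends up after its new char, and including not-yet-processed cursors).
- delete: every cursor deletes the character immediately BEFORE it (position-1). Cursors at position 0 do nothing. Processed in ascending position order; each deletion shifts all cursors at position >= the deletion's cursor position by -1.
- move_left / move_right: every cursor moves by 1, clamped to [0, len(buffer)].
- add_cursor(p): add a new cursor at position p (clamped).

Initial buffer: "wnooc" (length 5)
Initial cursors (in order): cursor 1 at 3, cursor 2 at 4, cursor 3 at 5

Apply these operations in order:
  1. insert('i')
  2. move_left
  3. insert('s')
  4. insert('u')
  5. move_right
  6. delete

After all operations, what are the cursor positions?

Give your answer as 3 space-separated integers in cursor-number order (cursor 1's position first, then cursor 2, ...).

Answer: 5 8 11

Derivation:
After op 1 (insert('i')): buffer="wnoioici" (len 8), cursors c1@4 c2@6 c3@8, authorship ...1.2.3
After op 2 (move_left): buffer="wnoioici" (len 8), cursors c1@3 c2@5 c3@7, authorship ...1.2.3
After op 3 (insert('s')): buffer="wnosiosicsi" (len 11), cursors c1@4 c2@7 c3@10, authorship ...11.22.33
After op 4 (insert('u')): buffer="wnosuiosuicsui" (len 14), cursors c1@5 c2@9 c3@13, authorship ...111.222.333
After op 5 (move_right): buffer="wnosuiosuicsui" (len 14), cursors c1@6 c2@10 c3@14, authorship ...111.222.333
After op 6 (delete): buffer="wnosuosucsu" (len 11), cursors c1@5 c2@8 c3@11, authorship ...11.22.33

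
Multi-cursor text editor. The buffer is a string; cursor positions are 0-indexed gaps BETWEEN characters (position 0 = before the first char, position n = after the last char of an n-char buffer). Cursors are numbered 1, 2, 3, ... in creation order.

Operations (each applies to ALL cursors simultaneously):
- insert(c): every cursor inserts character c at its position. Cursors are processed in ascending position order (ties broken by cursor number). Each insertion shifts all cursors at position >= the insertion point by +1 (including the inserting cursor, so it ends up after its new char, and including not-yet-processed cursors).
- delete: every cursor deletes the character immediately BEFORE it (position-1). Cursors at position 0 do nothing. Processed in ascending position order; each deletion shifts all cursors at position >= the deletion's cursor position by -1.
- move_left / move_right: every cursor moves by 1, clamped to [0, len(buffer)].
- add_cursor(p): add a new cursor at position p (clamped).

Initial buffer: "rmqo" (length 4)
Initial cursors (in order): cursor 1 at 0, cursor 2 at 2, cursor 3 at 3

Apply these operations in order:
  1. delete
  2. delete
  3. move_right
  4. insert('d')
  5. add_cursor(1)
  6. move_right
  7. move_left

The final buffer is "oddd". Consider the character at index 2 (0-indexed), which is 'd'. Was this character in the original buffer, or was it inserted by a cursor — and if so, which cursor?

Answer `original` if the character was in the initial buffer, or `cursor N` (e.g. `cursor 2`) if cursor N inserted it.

After op 1 (delete): buffer="ro" (len 2), cursors c1@0 c2@1 c3@1, authorship ..
After op 2 (delete): buffer="o" (len 1), cursors c1@0 c2@0 c3@0, authorship .
After op 3 (move_right): buffer="o" (len 1), cursors c1@1 c2@1 c3@1, authorship .
After op 4 (insert('d')): buffer="oddd" (len 4), cursors c1@4 c2@4 c3@4, authorship .123
After op 5 (add_cursor(1)): buffer="oddd" (len 4), cursors c4@1 c1@4 c2@4 c3@4, authorship .123
After op 6 (move_right): buffer="oddd" (len 4), cursors c4@2 c1@4 c2@4 c3@4, authorship .123
After op 7 (move_left): buffer="oddd" (len 4), cursors c4@1 c1@3 c2@3 c3@3, authorship .123
Authorship (.=original, N=cursor N): . 1 2 3
Index 2: author = 2

Answer: cursor 2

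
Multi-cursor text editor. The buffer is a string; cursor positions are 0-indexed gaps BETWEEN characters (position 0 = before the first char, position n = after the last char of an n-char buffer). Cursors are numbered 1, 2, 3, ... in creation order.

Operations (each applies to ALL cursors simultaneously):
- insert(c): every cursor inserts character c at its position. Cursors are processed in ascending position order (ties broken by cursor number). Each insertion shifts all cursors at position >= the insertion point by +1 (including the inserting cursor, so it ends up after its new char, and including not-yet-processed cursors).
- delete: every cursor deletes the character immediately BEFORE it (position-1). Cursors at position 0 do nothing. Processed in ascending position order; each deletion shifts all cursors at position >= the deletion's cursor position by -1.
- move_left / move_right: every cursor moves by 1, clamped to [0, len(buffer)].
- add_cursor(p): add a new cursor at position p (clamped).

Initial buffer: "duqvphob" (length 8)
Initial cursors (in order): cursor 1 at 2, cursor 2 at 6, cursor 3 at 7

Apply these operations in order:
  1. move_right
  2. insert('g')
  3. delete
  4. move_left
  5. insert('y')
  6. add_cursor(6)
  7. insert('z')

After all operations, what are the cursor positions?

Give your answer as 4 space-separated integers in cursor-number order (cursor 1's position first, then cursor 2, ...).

Answer: 4 11 14 8

Derivation:
After op 1 (move_right): buffer="duqvphob" (len 8), cursors c1@3 c2@7 c3@8, authorship ........
After op 2 (insert('g')): buffer="duqgvphogbg" (len 11), cursors c1@4 c2@9 c3@11, authorship ...1....2.3
After op 3 (delete): buffer="duqvphob" (len 8), cursors c1@3 c2@7 c3@8, authorship ........
After op 4 (move_left): buffer="duqvphob" (len 8), cursors c1@2 c2@6 c3@7, authorship ........
After op 5 (insert('y')): buffer="duyqvphyoyb" (len 11), cursors c1@3 c2@8 c3@10, authorship ..1....2.3.
After op 6 (add_cursor(6)): buffer="duyqvphyoyb" (len 11), cursors c1@3 c4@6 c2@8 c3@10, authorship ..1....2.3.
After op 7 (insert('z')): buffer="duyzqvpzhyzoyzb" (len 15), cursors c1@4 c4@8 c2@11 c3@14, authorship ..11...4.22.33.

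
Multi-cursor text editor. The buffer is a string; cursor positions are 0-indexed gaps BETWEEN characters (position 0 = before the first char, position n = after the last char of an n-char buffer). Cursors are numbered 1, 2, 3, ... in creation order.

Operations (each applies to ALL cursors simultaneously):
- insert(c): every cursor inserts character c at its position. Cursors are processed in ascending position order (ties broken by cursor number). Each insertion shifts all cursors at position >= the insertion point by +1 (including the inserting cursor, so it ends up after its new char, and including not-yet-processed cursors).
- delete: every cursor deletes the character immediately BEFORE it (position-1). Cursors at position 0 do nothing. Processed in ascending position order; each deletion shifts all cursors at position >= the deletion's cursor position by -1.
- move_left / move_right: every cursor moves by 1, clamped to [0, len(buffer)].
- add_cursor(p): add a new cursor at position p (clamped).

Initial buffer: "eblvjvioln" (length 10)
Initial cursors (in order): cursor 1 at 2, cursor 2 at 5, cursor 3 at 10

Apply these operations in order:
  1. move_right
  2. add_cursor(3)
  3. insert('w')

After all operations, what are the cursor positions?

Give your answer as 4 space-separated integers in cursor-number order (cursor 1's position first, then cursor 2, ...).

Answer: 5 9 14 5

Derivation:
After op 1 (move_right): buffer="eblvjvioln" (len 10), cursors c1@3 c2@6 c3@10, authorship ..........
After op 2 (add_cursor(3)): buffer="eblvjvioln" (len 10), cursors c1@3 c4@3 c2@6 c3@10, authorship ..........
After op 3 (insert('w')): buffer="eblwwvjvwiolnw" (len 14), cursors c1@5 c4@5 c2@9 c3@14, authorship ...14...2....3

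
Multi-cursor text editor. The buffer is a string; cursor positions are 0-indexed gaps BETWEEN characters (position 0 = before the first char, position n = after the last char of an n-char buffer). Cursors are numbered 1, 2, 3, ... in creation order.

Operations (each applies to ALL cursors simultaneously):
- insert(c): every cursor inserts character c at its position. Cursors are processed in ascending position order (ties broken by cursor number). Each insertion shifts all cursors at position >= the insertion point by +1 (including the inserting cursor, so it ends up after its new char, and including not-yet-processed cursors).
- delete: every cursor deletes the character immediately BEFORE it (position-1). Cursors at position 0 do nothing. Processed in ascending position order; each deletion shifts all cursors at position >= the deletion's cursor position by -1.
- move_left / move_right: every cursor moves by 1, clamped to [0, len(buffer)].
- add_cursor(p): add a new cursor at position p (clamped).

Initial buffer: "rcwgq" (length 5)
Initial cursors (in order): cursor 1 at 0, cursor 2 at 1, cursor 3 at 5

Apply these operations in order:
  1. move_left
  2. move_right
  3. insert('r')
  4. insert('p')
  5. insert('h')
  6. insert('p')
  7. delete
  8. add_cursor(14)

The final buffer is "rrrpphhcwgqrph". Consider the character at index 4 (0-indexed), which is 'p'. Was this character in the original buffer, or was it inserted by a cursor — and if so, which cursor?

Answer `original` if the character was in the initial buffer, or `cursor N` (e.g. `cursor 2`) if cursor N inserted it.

Answer: cursor 2

Derivation:
After op 1 (move_left): buffer="rcwgq" (len 5), cursors c1@0 c2@0 c3@4, authorship .....
After op 2 (move_right): buffer="rcwgq" (len 5), cursors c1@1 c2@1 c3@5, authorship .....
After op 3 (insert('r')): buffer="rrrcwgqr" (len 8), cursors c1@3 c2@3 c3@8, authorship .12....3
After op 4 (insert('p')): buffer="rrrppcwgqrp" (len 11), cursors c1@5 c2@5 c3@11, authorship .1212....33
After op 5 (insert('h')): buffer="rrrpphhcwgqrph" (len 14), cursors c1@7 c2@7 c3@14, authorship .121212....333
After op 6 (insert('p')): buffer="rrrpphhppcwgqrphp" (len 17), cursors c1@9 c2@9 c3@17, authorship .12121212....3333
After op 7 (delete): buffer="rrrpphhcwgqrph" (len 14), cursors c1@7 c2@7 c3@14, authorship .121212....333
After op 8 (add_cursor(14)): buffer="rrrpphhcwgqrph" (len 14), cursors c1@7 c2@7 c3@14 c4@14, authorship .121212....333
Authorship (.=original, N=cursor N): . 1 2 1 2 1 2 . . . . 3 3 3
Index 4: author = 2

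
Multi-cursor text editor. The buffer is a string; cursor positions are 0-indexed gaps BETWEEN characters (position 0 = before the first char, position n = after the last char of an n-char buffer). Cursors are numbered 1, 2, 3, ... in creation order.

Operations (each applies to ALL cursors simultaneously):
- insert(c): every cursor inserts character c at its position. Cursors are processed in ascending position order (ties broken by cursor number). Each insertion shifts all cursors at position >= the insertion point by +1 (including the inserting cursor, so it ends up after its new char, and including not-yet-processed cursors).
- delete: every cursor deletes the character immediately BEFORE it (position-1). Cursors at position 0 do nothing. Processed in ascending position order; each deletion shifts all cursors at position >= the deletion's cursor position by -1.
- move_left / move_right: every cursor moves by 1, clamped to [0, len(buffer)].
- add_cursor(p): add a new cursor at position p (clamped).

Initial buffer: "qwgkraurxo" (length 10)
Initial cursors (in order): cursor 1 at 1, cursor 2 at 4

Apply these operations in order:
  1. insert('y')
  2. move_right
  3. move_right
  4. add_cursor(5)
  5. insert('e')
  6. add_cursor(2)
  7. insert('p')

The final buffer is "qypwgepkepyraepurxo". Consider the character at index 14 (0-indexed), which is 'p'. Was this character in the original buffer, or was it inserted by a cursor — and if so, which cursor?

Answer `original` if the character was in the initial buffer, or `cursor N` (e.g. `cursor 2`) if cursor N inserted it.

After op 1 (insert('y')): buffer="qywgkyraurxo" (len 12), cursors c1@2 c2@6, authorship .1...2......
After op 2 (move_right): buffer="qywgkyraurxo" (len 12), cursors c1@3 c2@7, authorship .1...2......
After op 3 (move_right): buffer="qywgkyraurxo" (len 12), cursors c1@4 c2@8, authorship .1...2......
After op 4 (add_cursor(5)): buffer="qywgkyraurxo" (len 12), cursors c1@4 c3@5 c2@8, authorship .1...2......
After op 5 (insert('e')): buffer="qywgekeyraeurxo" (len 15), cursors c1@5 c3@7 c2@11, authorship .1..1.32..2....
After op 6 (add_cursor(2)): buffer="qywgekeyraeurxo" (len 15), cursors c4@2 c1@5 c3@7 c2@11, authorship .1..1.32..2....
After op 7 (insert('p')): buffer="qypwgepkepyraepurxo" (len 19), cursors c4@3 c1@7 c3@10 c2@15, authorship .14..11.332..22....
Authorship (.=original, N=cursor N): . 1 4 . . 1 1 . 3 3 2 . . 2 2 . . . .
Index 14: author = 2

Answer: cursor 2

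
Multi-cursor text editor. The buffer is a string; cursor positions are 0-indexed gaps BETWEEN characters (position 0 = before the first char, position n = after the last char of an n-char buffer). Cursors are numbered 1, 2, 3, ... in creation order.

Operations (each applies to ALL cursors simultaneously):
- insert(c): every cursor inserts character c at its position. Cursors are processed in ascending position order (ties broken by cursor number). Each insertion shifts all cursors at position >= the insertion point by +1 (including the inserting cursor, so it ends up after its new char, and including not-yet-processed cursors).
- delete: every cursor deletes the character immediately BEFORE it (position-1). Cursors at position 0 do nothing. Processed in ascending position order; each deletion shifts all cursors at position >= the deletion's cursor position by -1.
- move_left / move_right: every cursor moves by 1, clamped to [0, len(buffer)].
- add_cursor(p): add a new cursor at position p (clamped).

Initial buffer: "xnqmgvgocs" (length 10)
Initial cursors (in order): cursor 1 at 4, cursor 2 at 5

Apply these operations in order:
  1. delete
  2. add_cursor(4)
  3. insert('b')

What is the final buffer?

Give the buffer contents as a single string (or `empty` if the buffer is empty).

Answer: xnqbbvbgocs

Derivation:
After op 1 (delete): buffer="xnqvgocs" (len 8), cursors c1@3 c2@3, authorship ........
After op 2 (add_cursor(4)): buffer="xnqvgocs" (len 8), cursors c1@3 c2@3 c3@4, authorship ........
After op 3 (insert('b')): buffer="xnqbbvbgocs" (len 11), cursors c1@5 c2@5 c3@7, authorship ...12.3....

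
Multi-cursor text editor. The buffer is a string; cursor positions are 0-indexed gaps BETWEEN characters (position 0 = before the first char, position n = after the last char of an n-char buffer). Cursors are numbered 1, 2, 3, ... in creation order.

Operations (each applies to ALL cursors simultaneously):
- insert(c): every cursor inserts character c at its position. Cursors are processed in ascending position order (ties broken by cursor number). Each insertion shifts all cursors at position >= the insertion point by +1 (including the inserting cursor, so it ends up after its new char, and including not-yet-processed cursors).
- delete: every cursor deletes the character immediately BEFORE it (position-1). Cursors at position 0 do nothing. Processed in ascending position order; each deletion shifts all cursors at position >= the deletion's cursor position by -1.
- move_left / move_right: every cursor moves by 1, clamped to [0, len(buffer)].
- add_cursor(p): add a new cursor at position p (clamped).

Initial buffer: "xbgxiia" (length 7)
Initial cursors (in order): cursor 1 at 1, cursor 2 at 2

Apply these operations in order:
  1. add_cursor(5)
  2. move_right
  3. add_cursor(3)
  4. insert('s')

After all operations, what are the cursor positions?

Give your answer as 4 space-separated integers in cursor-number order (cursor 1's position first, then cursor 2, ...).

Answer: 3 6 10 6

Derivation:
After op 1 (add_cursor(5)): buffer="xbgxiia" (len 7), cursors c1@1 c2@2 c3@5, authorship .......
After op 2 (move_right): buffer="xbgxiia" (len 7), cursors c1@2 c2@3 c3@6, authorship .......
After op 3 (add_cursor(3)): buffer="xbgxiia" (len 7), cursors c1@2 c2@3 c4@3 c3@6, authorship .......
After op 4 (insert('s')): buffer="xbsgssxiisa" (len 11), cursors c1@3 c2@6 c4@6 c3@10, authorship ..1.24...3.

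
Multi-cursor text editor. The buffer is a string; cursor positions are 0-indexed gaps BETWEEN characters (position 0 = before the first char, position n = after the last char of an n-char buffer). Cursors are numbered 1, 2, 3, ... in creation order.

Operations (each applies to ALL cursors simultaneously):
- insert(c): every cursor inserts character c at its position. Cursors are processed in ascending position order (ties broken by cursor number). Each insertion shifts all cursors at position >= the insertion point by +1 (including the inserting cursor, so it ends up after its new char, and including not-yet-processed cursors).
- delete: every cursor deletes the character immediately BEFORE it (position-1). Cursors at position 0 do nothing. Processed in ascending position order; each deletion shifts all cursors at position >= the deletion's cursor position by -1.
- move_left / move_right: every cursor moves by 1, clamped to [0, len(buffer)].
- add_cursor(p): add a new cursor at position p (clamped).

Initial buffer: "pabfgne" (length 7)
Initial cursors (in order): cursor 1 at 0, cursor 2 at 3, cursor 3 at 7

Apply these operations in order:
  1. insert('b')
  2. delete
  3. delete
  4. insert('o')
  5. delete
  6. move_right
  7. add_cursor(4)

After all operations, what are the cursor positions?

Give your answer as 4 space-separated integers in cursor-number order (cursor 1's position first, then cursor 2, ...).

After op 1 (insert('b')): buffer="bpabbfgneb" (len 10), cursors c1@1 c2@5 c3@10, authorship 1...2....3
After op 2 (delete): buffer="pabfgne" (len 7), cursors c1@0 c2@3 c3@7, authorship .......
After op 3 (delete): buffer="pafgn" (len 5), cursors c1@0 c2@2 c3@5, authorship .....
After op 4 (insert('o')): buffer="opaofgno" (len 8), cursors c1@1 c2@4 c3@8, authorship 1..2...3
After op 5 (delete): buffer="pafgn" (len 5), cursors c1@0 c2@2 c3@5, authorship .....
After op 6 (move_right): buffer="pafgn" (len 5), cursors c1@1 c2@3 c3@5, authorship .....
After op 7 (add_cursor(4)): buffer="pafgn" (len 5), cursors c1@1 c2@3 c4@4 c3@5, authorship .....

Answer: 1 3 5 4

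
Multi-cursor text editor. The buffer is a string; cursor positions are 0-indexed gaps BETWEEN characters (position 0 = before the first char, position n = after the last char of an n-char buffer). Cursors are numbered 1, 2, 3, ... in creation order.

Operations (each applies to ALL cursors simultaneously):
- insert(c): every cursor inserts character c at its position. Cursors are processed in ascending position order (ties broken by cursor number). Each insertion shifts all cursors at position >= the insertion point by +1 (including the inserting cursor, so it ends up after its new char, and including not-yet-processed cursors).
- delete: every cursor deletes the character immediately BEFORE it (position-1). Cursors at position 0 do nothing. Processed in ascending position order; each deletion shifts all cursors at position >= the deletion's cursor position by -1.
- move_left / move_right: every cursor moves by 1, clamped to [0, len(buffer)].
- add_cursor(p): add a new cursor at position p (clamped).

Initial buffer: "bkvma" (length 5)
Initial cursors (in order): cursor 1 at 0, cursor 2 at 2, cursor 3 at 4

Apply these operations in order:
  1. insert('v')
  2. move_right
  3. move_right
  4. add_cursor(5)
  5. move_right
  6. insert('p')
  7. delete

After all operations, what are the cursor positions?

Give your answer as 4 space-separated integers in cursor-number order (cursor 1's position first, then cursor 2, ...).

Answer: 4 7 8 6

Derivation:
After op 1 (insert('v')): buffer="vbkvvmva" (len 8), cursors c1@1 c2@4 c3@7, authorship 1..2..3.
After op 2 (move_right): buffer="vbkvvmva" (len 8), cursors c1@2 c2@5 c3@8, authorship 1..2..3.
After op 3 (move_right): buffer="vbkvvmva" (len 8), cursors c1@3 c2@6 c3@8, authorship 1..2..3.
After op 4 (add_cursor(5)): buffer="vbkvvmva" (len 8), cursors c1@3 c4@5 c2@6 c3@8, authorship 1..2..3.
After op 5 (move_right): buffer="vbkvvmva" (len 8), cursors c1@4 c4@6 c2@7 c3@8, authorship 1..2..3.
After op 6 (insert('p')): buffer="vbkvpvmpvpap" (len 12), cursors c1@5 c4@8 c2@10 c3@12, authorship 1..21..432.3
After op 7 (delete): buffer="vbkvvmva" (len 8), cursors c1@4 c4@6 c2@7 c3@8, authorship 1..2..3.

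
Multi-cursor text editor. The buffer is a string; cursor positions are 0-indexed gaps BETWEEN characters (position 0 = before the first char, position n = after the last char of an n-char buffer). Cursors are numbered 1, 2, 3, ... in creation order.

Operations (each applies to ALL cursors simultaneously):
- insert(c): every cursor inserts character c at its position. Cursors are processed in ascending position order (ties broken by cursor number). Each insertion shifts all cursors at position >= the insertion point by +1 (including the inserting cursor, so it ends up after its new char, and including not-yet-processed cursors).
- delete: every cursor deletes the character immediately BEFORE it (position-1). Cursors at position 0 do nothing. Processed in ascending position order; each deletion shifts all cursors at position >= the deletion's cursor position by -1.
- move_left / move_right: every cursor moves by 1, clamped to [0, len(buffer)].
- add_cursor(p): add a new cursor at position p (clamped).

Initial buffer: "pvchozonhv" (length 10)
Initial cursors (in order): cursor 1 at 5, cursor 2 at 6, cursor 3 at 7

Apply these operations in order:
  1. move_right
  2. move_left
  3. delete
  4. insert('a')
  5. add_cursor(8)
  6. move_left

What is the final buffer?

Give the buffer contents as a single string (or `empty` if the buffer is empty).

After op 1 (move_right): buffer="pvchozonhv" (len 10), cursors c1@6 c2@7 c3@8, authorship ..........
After op 2 (move_left): buffer="pvchozonhv" (len 10), cursors c1@5 c2@6 c3@7, authorship ..........
After op 3 (delete): buffer="pvchnhv" (len 7), cursors c1@4 c2@4 c3@4, authorship .......
After op 4 (insert('a')): buffer="pvchaaanhv" (len 10), cursors c1@7 c2@7 c3@7, authorship ....123...
After op 5 (add_cursor(8)): buffer="pvchaaanhv" (len 10), cursors c1@7 c2@7 c3@7 c4@8, authorship ....123...
After op 6 (move_left): buffer="pvchaaanhv" (len 10), cursors c1@6 c2@6 c3@6 c4@7, authorship ....123...

Answer: pvchaaanhv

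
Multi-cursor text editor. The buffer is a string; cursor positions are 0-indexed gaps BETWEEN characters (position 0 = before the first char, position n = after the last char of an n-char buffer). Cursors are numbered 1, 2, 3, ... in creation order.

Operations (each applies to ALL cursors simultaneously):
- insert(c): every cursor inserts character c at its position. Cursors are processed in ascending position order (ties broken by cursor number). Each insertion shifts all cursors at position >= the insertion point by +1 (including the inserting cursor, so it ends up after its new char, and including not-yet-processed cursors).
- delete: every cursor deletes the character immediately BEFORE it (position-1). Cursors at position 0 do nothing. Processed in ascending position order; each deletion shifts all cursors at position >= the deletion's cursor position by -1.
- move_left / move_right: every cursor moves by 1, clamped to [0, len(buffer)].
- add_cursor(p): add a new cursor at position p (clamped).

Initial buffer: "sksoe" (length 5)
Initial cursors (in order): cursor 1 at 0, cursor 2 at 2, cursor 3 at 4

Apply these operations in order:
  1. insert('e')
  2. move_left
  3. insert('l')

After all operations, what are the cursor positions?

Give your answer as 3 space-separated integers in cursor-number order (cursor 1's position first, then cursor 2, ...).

After op 1 (insert('e')): buffer="eskesoee" (len 8), cursors c1@1 c2@4 c3@7, authorship 1..2..3.
After op 2 (move_left): buffer="eskesoee" (len 8), cursors c1@0 c2@3 c3@6, authorship 1..2..3.
After op 3 (insert('l')): buffer="lesklesolee" (len 11), cursors c1@1 c2@5 c3@9, authorship 11..22..33.

Answer: 1 5 9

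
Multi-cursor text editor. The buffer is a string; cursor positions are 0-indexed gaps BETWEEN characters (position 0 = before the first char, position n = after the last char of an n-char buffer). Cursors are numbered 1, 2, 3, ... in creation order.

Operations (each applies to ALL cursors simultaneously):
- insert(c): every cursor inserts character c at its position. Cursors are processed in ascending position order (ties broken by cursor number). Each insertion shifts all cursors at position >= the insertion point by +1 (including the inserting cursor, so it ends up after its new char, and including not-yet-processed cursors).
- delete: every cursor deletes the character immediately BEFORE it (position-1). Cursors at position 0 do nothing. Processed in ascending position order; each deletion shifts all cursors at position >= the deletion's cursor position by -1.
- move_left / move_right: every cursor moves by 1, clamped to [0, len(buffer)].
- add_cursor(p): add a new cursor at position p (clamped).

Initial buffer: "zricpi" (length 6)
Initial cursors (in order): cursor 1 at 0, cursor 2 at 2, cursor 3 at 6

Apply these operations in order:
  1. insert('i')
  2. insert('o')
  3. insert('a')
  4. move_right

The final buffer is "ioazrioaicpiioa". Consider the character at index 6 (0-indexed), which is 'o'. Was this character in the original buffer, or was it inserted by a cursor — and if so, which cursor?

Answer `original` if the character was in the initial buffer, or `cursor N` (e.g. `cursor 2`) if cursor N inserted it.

After op 1 (insert('i')): buffer="izriicpii" (len 9), cursors c1@1 c2@4 c3@9, authorship 1..2....3
After op 2 (insert('o')): buffer="iozrioicpiio" (len 12), cursors c1@2 c2@6 c3@12, authorship 11..22....33
After op 3 (insert('a')): buffer="ioazrioaicpiioa" (len 15), cursors c1@3 c2@8 c3@15, authorship 111..222....333
After op 4 (move_right): buffer="ioazrioaicpiioa" (len 15), cursors c1@4 c2@9 c3@15, authorship 111..222....333
Authorship (.=original, N=cursor N): 1 1 1 . . 2 2 2 . . . . 3 3 3
Index 6: author = 2

Answer: cursor 2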